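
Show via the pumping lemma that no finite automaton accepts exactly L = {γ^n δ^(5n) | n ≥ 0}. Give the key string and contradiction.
Assume L is regular with pumping length p. Idea: pumping the γ-block breaks the 1:5 ratio.
Choose s = γ^p δ^(5p) (length 6p ≥ p). By the pumping lemma, s = xyz with |xy| ≤ p, |y| > 0, so y = γ^k with k ≥ 1. Then xy²z = γ^(p+k) δ^(5p). For this to be in L we would need 5p = 5(p+k), i.e. 5k = 0, contradicting k ≥ 1. So xy²z ∉ L.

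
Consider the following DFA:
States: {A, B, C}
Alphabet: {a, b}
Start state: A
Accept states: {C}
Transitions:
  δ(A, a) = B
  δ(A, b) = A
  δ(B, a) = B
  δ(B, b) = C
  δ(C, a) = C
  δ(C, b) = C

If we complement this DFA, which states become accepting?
Complement accept states = All states \ Original accept states
= {A, B, C} \ {C}
{A, B}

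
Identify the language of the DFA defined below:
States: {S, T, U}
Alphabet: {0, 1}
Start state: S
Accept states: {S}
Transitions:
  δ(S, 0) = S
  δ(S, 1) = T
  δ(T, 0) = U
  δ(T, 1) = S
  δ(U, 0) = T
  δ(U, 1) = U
Testing a few strings:
  '0011' → accept
  '011' → accept
  '0010' → reject
  '00' → accept
State roles: S=value ≡ 0 (mod 3); T=value ≡ 1 (mod 3); U=value ≡ 2 (mod 3)
All binary strings representing a multiple of 3 (read in base 2; leading zeros allowed and ε counts as 0)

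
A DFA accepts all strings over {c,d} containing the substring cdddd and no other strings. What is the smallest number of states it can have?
By Myhill–Nerode, count the distinguishable equivalence classes: 6 classes — one per longest suffix of the input that is a prefix of 'cdddd' (lengths 0 through 4), plus an absorbing 'already seen cdddd' class.
6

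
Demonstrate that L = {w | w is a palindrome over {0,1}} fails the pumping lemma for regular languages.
Assume L is regular with pumping length p. Idea: pumping the leading 0-block breaks the symmetry.
Choose s = 0^p 1 0^p (a palindrome of length 2p+1 ≥ p). By the pumping lemma, s = xyz with |xy| ≤ p, |y| > 0, so y = 0^k with k > 0 (xy lies entirely in the first 0^p). Then xy²z = 0^(p+k) 1 0^p, which is not a palindrome since p+k ≠ p.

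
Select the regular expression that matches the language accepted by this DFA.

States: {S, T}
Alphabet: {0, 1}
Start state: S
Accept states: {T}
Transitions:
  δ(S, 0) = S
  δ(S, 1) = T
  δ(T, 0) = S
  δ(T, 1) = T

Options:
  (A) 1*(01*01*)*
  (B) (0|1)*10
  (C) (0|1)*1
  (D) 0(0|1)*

Check each option against the DFA on short strings; one disagreement eliminates an option:
  (A) 1*(01*01*)*: on ε the DFA stays in S and rejects (S ∉ Accept), but the regex matches it → eliminate
  (B) (0|1)*10: on '1' the DFA goes S → T and accepts (T ∈ Accept), but the regex does not match it → eliminate
  (C) (0|1)*1: agrees with the DFA on every string of length ≤ 6
  (D) 0(0|1)*: on '0' the DFA goes S → S and rejects (S ∉ Accept), but the regex matches it → eliminate
Only (C) is consistent with the DFA.
(C) (0|1)*1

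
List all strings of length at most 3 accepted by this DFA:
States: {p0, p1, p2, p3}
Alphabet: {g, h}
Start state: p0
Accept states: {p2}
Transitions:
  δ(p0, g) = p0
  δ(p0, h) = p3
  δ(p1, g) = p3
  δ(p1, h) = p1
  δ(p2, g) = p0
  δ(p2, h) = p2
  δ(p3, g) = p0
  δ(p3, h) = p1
None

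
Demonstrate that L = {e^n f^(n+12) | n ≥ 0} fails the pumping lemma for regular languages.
Assume L is regular with pumping length p. Idea: pumping the e-block breaks the fixed offset of 12.
Choose s = e^p f^(p+12) ∈ L. By the pumping lemma, s = xyz with |xy| ≤ p, |y| > 0, so y = e^k with k ≥ 1. Then xy²z = e^(p+k) f^(p+12). For this to be in L we would need p+12 = (p+k)+12, i.e. k = 0, contradicting k ≥ 1. So xy²z ∉ L.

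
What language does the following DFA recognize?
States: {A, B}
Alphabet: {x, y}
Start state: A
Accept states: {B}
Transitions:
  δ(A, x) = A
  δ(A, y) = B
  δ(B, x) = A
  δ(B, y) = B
Testing a few strings:
  'y' → accept
  'xx' → reject
  'yx' → reject
  'xyy' → accept
State roles: A=last symbol not y; B=last symbol is y
All strings over {x,y} ending with y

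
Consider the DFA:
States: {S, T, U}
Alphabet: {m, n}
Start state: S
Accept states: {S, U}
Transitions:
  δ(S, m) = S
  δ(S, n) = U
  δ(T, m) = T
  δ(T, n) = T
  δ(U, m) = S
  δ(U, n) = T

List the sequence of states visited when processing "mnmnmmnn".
read 'm': S → S
  read 'n': S → U
  read 'm': U → S
  read 'n': S → U
  read 'm': U → S
  read 'm': S → S
  read 'n': S → U
  read 'n': U → T
S -> S -> U -> S -> U -> S -> S -> U -> T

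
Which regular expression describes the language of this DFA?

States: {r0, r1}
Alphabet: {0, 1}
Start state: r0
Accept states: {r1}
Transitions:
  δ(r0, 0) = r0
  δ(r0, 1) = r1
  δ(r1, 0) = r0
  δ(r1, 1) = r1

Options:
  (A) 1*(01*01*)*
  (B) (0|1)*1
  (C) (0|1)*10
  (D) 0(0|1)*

Check each option against the DFA on short strings; one disagreement eliminates an option:
  (A) 1*(01*01*)*: on ε the DFA stays in r0 and rejects (r0 ∉ Accept), but the regex matches it → eliminate
  (B) (0|1)*1: agrees with the DFA on every string of length ≤ 6
  (C) (0|1)*10: on '1' the DFA goes r0 → r1 and accepts (r1 ∈ Accept), but the regex does not match it → eliminate
  (D) 0(0|1)*: on '0' the DFA goes r0 → r0 and rejects (r0 ∉ Accept), but the regex matches it → eliminate
Only (B) is consistent with the DFA.
(B) (0|1)*1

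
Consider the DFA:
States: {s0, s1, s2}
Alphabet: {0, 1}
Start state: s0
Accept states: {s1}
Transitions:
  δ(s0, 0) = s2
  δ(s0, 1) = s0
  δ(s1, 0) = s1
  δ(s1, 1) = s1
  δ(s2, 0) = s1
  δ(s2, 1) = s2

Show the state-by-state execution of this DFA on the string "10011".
read '1': s0 → s0
  read '0': s0 → s2
  read '0': s2 → s1
  read '1': s1 → s1
  read '1': s1 → s1
s0 -> s0 -> s2 -> s1 -> s1 -> s1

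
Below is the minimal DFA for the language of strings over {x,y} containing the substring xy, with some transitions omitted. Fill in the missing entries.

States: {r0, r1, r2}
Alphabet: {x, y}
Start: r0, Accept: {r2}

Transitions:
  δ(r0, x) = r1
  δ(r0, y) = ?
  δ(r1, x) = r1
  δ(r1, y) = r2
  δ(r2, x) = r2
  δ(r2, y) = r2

From the language and accept set, identify what each state tracks — r0: no x seen yet; r1: seen a x, waiting for y; r2: substring xy seen.
Each missing δ(q, a) is the state matching the new tracked value after reading a.
δ(r0, y) = r0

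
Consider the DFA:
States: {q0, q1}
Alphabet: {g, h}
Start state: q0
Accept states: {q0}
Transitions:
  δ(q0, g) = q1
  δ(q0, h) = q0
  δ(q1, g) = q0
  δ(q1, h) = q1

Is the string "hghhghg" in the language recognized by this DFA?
Processing string "hghhghg":
  q0 --h--> q0
  q0 --g--> q1
  q1 --h--> q1
  q1 --h--> q1
  q1 --g--> q0
  q0 --h--> q0
  q0 --g--> q1
Final state: q1
Accept states: {q0}
No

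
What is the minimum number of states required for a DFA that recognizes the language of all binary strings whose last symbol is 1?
By Myhill–Nerode, count the distinguishable equivalence classes: 2^1 = 2 classes — the DFA must remember the last 1 symbol read; every pair of distinct length-1 suffixes is distinguishable by some continuation.
2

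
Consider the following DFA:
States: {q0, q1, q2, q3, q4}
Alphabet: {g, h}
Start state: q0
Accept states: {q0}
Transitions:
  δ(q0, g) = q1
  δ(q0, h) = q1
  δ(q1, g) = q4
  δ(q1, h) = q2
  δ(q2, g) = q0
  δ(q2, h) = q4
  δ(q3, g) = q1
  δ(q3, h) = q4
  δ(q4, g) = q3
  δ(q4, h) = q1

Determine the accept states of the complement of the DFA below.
Complement accept states = All states \ Original accept states
= {q0, q1, q2, q3, q4} \ {q0}
{q1, q2, q3, q4}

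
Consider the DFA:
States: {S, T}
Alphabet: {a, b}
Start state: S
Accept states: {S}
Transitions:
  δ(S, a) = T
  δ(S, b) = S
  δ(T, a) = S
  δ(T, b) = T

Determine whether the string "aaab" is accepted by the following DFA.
Processing string "aaab":
  S --a--> T
  T --a--> S
  S --a--> T
  T --b--> T
Final state: T
Accept states: {S}
No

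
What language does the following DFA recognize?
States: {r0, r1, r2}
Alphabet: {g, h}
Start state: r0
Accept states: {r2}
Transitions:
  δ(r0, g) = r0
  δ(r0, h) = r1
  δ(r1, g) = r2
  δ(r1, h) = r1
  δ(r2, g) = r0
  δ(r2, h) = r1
Testing a few strings:
  'hgh' → reject
  'hhgg' → reject
  'ggg' → reject
  'hh' → reject
State roles: r0=no suffix match; r1=one trailing h; r2=suffix is hg
All strings over {g,h} ending with hg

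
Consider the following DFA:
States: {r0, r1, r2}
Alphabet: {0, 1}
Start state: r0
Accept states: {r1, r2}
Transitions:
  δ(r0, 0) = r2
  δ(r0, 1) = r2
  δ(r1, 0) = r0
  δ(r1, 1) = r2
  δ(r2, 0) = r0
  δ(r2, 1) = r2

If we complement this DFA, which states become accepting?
Complement accept states = All states \ Original accept states
= {r0, r1, r2} \ {r1, r2}
{r0}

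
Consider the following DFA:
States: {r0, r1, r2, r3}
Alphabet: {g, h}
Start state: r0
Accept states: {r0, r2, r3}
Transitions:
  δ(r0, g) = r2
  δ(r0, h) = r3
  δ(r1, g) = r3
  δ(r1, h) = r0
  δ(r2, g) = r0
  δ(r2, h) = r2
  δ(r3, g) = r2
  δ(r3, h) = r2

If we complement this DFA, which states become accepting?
Complement accept states = All states \ Original accept states
= {r0, r1, r2, r3} \ {r0, r2, r3}
{r1}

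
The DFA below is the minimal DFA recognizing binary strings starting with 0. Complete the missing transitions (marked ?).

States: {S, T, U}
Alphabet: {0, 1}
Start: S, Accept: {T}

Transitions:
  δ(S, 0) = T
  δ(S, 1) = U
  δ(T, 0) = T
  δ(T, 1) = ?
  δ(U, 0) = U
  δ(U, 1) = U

From the language and accept set, identify what each state tracks — S: no input read; T: started with 0; U: started with 1 (dead).
Each missing δ(q, a) is the state matching the new tracked value after reading a.
δ(T, 1) = T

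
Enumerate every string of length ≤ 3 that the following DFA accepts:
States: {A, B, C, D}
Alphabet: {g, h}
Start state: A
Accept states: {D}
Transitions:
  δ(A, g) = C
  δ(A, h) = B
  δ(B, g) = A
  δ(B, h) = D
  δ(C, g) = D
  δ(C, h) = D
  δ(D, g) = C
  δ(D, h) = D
gg, gh, hh, ggh, ghh, hhh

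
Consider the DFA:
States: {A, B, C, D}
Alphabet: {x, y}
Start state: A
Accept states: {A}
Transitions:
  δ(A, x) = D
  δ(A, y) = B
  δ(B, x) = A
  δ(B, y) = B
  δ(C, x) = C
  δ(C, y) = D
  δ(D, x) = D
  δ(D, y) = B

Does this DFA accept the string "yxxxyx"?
Processing string "yxxxyx":
  A --y--> B
  B --x--> A
  A --x--> D
  D --x--> D
  D --y--> B
  B --x--> A
Final state: A
Accept states: {A}
Yes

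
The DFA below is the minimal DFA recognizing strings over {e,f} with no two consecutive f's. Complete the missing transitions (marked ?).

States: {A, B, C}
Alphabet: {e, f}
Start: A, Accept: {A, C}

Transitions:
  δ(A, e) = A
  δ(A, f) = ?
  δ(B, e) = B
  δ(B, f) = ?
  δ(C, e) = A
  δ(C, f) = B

From the language and accept set, identify what each state tracks — A: last symbol not f (ok); B: saw ff (dead); C: last symbol f (ok).
Each missing δ(q, a) is the state matching the new tracked value after reading a.
δ(A, f) = C; δ(B, f) = B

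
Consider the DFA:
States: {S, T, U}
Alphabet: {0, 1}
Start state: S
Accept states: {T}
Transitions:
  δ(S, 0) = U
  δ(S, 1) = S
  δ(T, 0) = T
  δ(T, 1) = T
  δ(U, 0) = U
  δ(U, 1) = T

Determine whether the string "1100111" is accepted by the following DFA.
Processing string "1100111":
  S --1--> S
  S --1--> S
  S --0--> U
  U --0--> U
  U --1--> T
  T --1--> T
  T --1--> T
Final state: T
Accept states: {T}
Yes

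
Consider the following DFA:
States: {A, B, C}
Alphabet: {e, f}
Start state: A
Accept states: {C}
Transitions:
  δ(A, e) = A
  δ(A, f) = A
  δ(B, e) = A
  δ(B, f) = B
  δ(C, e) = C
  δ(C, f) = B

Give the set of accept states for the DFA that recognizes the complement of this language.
Complement accept states = All states \ Original accept states
= {A, B, C} \ {C}
{A, B}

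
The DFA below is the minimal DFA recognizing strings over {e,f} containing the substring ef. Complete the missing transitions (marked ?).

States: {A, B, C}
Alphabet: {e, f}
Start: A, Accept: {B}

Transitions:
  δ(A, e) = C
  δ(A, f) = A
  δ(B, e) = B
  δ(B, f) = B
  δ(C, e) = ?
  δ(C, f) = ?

From the language and accept set, identify what each state tracks — A: no e seen yet; B: substring ef seen; C: seen a e, waiting for f.
Each missing δ(q, a) is the state matching the new tracked value after reading a.
δ(C, e) = C; δ(C, f) = B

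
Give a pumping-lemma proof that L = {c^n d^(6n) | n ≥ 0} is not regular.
Assume L is regular with pumping length p. Idea: pumping the c-block breaks the 1:6 ratio.
Choose s = c^p d^(6p) (length 7p ≥ p). By the pumping lemma, s = xyz with |xy| ≤ p, |y| > 0, so y = c^k with k ≥ 1. Then xy²z = c^(p+k) d^(6p). For this to be in L we would need 6p = 6(p+k), i.e. 6k = 0, contradicting k ≥ 1. So xy²z ∉ L.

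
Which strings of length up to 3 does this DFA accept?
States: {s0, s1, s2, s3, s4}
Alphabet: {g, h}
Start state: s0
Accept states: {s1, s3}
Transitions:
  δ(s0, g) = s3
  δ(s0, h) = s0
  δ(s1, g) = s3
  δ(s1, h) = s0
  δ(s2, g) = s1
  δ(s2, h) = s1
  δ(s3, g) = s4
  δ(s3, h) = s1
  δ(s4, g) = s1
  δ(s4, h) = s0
g, gh, hg, ggg, ghg, hgh, hhg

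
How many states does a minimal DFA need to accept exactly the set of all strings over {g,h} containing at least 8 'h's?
By Myhill–Nerode, count the distinguishable equivalence classes: 9 classes — having seen 0, 1, …, 7, or ≥8 copies of 'h'; any two classes i < j (j ≤ 8) are distinguished by the string h^(8−j), which takes class j to 8 copies (accepted) but leaves class i below 8 (rejected).
9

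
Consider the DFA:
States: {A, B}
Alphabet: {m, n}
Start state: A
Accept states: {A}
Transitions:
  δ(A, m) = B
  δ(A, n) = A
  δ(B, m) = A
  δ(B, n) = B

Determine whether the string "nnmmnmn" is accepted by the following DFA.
Processing string "nnmmnmn":
  A --n--> A
  A --n--> A
  A --m--> B
  B --m--> A
  A --n--> A
  A --m--> B
  B --n--> B
Final state: B
Accept states: {A}
No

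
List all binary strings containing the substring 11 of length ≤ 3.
11, 011, 110, 111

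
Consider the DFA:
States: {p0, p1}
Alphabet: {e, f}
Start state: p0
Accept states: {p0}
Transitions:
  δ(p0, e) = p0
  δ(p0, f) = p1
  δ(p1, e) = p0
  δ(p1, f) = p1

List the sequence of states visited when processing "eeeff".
read 'e': p0 → p0
  read 'e': p0 → p0
  read 'e': p0 → p0
  read 'f': p0 → p1
  read 'f': p1 → p1
p0 -> p0 -> p0 -> p0 -> p1 -> p1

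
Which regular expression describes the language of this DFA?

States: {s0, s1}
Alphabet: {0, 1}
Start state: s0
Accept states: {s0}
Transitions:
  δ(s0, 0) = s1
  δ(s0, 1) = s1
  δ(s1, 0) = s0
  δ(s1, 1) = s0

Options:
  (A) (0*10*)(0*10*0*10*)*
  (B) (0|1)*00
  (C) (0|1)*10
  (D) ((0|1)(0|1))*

Check each option against the DFA on short strings; one disagreement eliminates an option:
  (A) (0*10*)(0*10*0*10*)*: on ε the DFA stays in s0 and accepts (s0 ∈ Accept), but the regex does not match it → eliminate
  (B) (0|1)*00: on ε the DFA stays in s0 and accepts (s0 ∈ Accept), but the regex does not match it → eliminate
  (C) (0|1)*10: on ε the DFA stays in s0 and accepts (s0 ∈ Accept), but the regex does not match it → eliminate
  (D) ((0|1)(0|1))*: agrees with the DFA on every string of length ≤ 6
Only (D) is consistent with the DFA.
(D) ((0|1)(0|1))*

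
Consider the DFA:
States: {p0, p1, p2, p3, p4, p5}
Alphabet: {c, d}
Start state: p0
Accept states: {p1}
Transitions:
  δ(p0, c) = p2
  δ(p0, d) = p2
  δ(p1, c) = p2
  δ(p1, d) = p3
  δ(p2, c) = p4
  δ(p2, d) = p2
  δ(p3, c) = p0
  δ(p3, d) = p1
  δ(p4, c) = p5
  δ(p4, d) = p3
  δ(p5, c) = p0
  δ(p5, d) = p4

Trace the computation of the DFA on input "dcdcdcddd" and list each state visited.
read 'd': p0 → p2
  read 'c': p2 → p4
  read 'd': p4 → p3
  read 'c': p3 → p0
  read 'd': p0 → p2
  read 'c': p2 → p4
  read 'd': p4 → p3
  read 'd': p3 → p1
  read 'd': p1 → p3
p0 -> p2 -> p4 -> p3 -> p0 -> p2 -> p4 -> p3 -> p1 -> p3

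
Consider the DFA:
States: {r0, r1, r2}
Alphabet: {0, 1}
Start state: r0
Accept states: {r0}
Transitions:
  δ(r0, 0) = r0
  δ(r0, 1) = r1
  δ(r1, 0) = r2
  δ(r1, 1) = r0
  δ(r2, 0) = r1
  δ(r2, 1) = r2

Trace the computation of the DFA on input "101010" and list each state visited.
read '1': r0 → r1
  read '0': r1 → r2
  read '1': r2 → r2
  read '0': r2 → r1
  read '1': r1 → r0
  read '0': r0 → r0
r0 -> r1 -> r2 -> r2 -> r1 -> r0 -> r0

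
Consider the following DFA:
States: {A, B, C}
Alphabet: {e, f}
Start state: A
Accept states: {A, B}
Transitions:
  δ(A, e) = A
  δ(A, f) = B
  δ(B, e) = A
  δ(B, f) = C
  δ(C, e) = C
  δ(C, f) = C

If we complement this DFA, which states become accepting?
Complement accept states = All states \ Original accept states
= {A, B, C} \ {A, B}
{C}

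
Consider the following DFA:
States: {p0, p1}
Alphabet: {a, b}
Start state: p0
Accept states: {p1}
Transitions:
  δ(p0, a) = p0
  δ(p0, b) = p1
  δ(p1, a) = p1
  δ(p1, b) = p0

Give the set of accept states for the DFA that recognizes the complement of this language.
Complement accept states = All states \ Original accept states
= {p0, p1} \ {p1}
{p0}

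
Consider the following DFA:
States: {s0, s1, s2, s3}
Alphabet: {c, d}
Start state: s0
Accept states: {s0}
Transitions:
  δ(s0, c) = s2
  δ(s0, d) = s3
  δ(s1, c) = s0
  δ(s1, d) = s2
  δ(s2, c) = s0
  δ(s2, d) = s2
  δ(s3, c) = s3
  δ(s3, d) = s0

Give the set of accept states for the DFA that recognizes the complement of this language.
Complement accept states = All states \ Original accept states
= {s0, s1, s2, s3} \ {s0}
{s1, s2, s3}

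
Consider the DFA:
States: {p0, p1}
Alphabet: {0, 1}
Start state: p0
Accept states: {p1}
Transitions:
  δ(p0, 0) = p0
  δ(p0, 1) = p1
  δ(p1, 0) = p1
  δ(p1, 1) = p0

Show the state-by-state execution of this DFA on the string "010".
read '0': p0 → p0
  read '1': p0 → p1
  read '0': p1 → p1
p0 -> p0 -> p1 -> p1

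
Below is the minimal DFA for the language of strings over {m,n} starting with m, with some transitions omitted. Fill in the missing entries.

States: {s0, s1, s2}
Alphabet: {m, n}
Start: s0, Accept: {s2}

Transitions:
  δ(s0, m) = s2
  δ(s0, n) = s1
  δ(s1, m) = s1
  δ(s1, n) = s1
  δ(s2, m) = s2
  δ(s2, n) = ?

From the language and accept set, identify what each state tracks — s0: no input read; s1: started with n (dead); s2: started with m.
Each missing δ(q, a) is the state matching the new tracked value after reading a.
δ(s2, n) = s2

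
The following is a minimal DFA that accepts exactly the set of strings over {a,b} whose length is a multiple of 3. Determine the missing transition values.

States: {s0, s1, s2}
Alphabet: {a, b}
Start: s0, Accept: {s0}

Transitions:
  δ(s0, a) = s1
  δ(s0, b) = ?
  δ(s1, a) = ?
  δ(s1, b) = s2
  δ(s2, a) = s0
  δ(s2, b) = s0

From the language and accept set, identify what each state tracks — s0: length ≡ 0 (mod 3); s1: length ≡ 1 (mod 3); s2: length ≡ 2 (mod 3).
Each missing δ(q, a) is the state matching the new tracked value after reading a.
δ(s0, b) = s1; δ(s1, a) = s2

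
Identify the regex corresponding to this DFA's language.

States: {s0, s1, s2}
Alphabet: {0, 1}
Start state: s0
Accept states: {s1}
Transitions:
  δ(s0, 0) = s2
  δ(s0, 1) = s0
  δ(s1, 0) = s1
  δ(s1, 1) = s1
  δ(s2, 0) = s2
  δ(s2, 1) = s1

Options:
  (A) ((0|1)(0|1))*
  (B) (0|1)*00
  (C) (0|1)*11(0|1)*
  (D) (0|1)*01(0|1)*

Check each option against the DFA on short strings; one disagreement eliminates an option:
  (A) ((0|1)(0|1))*: on ε the DFA stays in s0 and rejects (s0 ∉ Accept), but the regex matches it → eliminate
  (B) (0|1)*00: on '00' the DFA goes s0 → s2 → s2 and rejects (s2 ∉ Accept), but the regex matches it → eliminate
  (C) (0|1)*11(0|1)*: on '01' the DFA goes s0 → s2 → s1 and accepts (s1 ∈ Accept), but the regex does not match it → eliminate
  (D) (0|1)*01(0|1)*: agrees with the DFA on every string of length ≤ 6
Only (D) is consistent with the DFA.
(D) (0|1)*01(0|1)*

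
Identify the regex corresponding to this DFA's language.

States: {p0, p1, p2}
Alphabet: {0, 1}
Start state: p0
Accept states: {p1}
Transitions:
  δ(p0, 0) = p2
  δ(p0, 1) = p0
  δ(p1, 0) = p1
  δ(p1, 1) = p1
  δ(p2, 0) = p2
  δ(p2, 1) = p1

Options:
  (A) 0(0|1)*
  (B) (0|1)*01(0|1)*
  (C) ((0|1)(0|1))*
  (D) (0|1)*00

Check each option against the DFA on short strings; one disagreement eliminates an option:
  (A) 0(0|1)*: on '0' the DFA goes p0 → p2 and rejects (p2 ∉ Accept), but the regex matches it → eliminate
  (B) (0|1)*01(0|1)*: agrees with the DFA on every string of length ≤ 6
  (C) ((0|1)(0|1))*: on ε the DFA stays in p0 and rejects (p0 ∉ Accept), but the regex matches it → eliminate
  (D) (0|1)*00: on '00' the DFA goes p0 → p2 → p2 and rejects (p2 ∉ Accept), but the regex matches it → eliminate
Only (B) is consistent with the DFA.
(B) (0|1)*01(0|1)*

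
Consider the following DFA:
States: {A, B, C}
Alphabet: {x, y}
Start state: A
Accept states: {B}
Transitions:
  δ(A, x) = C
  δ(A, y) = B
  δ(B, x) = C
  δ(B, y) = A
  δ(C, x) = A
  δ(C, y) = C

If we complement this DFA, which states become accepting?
Complement accept states = All states \ Original accept states
= {A, B, C} \ {B}
{A, C}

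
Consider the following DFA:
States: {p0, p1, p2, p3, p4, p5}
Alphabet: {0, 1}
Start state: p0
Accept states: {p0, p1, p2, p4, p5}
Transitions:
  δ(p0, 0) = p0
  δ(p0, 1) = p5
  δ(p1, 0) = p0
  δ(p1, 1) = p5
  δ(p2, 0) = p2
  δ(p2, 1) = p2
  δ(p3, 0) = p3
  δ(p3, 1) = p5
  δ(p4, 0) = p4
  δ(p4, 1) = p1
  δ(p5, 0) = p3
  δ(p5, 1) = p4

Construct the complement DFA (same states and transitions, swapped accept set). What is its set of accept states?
Complement accept states = All states \ Original accept states
= {p0, p1, p2, p3, p4, p5} \ {p0, p1, p2, p4, p5}
{p3}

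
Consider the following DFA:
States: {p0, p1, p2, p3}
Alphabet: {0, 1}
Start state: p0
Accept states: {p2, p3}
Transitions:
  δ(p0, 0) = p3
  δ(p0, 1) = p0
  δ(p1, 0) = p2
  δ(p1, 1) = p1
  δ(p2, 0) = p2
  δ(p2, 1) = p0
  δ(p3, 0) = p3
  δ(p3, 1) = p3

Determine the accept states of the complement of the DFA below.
Complement accept states = All states \ Original accept states
= {p0, p1, p2, p3} \ {p2, p3}
{p0, p1}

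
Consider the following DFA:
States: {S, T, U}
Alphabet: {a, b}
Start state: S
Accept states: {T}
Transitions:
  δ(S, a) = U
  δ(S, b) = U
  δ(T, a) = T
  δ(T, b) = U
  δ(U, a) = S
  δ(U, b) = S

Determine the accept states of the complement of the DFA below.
Complement accept states = All states \ Original accept states
= {S, T, U} \ {T}
{S, U}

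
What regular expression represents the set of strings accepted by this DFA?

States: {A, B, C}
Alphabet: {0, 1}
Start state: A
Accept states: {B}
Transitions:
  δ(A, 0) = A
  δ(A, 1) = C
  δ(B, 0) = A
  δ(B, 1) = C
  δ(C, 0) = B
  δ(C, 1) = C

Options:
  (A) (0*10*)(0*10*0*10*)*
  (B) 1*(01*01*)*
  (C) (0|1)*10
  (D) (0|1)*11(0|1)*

Check each option against the DFA on short strings; one disagreement eliminates an option:
  (A) (0*10*)(0*10*0*10*)*: on '1' the DFA goes A → C and rejects (C ∉ Accept), but the regex matches it → eliminate
  (B) 1*(01*01*)*: on ε the DFA stays in A and rejects (A ∉ Accept), but the regex matches it → eliminate
  (C) (0|1)*10: agrees with the DFA on every string of length ≤ 6
  (D) (0|1)*11(0|1)*: on '10' the DFA goes A → C → B and accepts (B ∈ Accept), but the regex does not match it → eliminate
Only (C) is consistent with the DFA.
(C) (0|1)*10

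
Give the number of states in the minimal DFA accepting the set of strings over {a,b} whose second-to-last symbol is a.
By Myhill–Nerode, count the distinguishable equivalence classes: 2^2 = 4 classes — the DFA must remember the last 2 symbols read; every pair of distinct length-2 suffixes is distinguishable by some continuation.
4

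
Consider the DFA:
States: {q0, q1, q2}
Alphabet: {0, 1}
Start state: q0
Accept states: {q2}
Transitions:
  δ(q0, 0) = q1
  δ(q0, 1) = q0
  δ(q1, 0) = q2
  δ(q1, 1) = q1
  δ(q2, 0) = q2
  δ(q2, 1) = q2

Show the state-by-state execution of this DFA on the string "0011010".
read '0': q0 → q1
  read '0': q1 → q2
  read '1': q2 → q2
  read '1': q2 → q2
  read '0': q2 → q2
  read '1': q2 → q2
  read '0': q2 → q2
q0 -> q1 -> q2 -> q2 -> q2 -> q2 -> q2 -> q2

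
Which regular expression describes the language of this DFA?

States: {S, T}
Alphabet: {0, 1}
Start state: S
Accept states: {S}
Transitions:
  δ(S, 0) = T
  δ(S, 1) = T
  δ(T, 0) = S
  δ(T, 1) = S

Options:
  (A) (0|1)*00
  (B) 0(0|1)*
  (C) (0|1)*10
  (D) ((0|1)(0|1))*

Check each option against the DFA on short strings; one disagreement eliminates an option:
  (A) (0|1)*00: on ε the DFA stays in S and accepts (S ∈ Accept), but the regex does not match it → eliminate
  (B) 0(0|1)*: on ε the DFA stays in S and accepts (S ∈ Accept), but the regex does not match it → eliminate
  (C) (0|1)*10: on ε the DFA stays in S and accepts (S ∈ Accept), but the regex does not match it → eliminate
  (D) ((0|1)(0|1))*: agrees with the DFA on every string of length ≤ 6
Only (D) is consistent with the DFA.
(D) ((0|1)(0|1))*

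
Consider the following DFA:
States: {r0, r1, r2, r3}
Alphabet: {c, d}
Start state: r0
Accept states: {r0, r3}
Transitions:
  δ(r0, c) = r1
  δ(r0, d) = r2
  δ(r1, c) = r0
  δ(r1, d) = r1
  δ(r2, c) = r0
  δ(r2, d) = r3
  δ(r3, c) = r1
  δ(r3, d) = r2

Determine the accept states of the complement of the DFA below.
Complement accept states = All states \ Original accept states
= {r0, r1, r2, r3} \ {r0, r3}
{r1, r2}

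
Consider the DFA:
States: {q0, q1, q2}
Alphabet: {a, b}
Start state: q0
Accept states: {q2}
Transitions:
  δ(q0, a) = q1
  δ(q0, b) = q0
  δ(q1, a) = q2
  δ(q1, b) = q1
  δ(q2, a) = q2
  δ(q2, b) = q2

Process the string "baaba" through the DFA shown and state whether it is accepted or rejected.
Processing string "baaba":
  q0 --b--> q0
  q0 --a--> q1
  q1 --a--> q2
  q2 --b--> q2
  q2 --a--> q2
Final state: q2
Accept states: {q2}
Yes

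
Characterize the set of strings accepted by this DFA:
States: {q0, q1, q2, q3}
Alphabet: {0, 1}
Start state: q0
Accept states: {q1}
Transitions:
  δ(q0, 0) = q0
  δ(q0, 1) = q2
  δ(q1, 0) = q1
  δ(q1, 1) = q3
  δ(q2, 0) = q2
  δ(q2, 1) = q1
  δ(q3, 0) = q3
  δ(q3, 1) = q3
Testing a few strings:
  '110' → accept
  '011' → accept
  '0' → reject
  '111' → reject
State roles: q0=zero 1's; q1=two 1's; q2=one 1; q3=≥ three 1's (dead)
All binary strings containing exactly two 1's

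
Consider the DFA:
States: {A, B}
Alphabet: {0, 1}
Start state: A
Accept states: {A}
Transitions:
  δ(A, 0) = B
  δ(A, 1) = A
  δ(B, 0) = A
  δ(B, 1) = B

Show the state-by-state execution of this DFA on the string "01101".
read '0': A → B
  read '1': B → B
  read '1': B → B
  read '0': B → A
  read '1': A → A
A -> B -> B -> B -> A -> A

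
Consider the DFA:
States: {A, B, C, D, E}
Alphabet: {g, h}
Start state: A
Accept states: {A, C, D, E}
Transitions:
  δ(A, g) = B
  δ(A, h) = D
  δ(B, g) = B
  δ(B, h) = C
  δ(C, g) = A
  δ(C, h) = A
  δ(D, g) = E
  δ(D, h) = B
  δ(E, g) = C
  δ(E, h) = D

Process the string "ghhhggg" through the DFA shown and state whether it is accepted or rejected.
Processing string "ghhhggg":
  A --g--> B
  B --h--> C
  C --h--> A
  A --h--> D
  D --g--> E
  E --g--> C
  C --g--> A
Final state: A
Accept states: {A, C, D, E}
Yes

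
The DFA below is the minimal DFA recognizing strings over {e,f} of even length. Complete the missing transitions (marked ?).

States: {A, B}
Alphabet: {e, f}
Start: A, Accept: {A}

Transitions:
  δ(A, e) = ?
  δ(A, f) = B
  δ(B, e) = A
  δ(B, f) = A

From the language and accept set, identify what each state tracks — A: even length so far; B: odd length so far.
Each missing δ(q, a) is the state matching the new tracked value after reading a.
δ(A, e) = B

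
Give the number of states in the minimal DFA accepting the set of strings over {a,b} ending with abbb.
By Myhill–Nerode, count the distinguishable equivalence classes: 5 classes — one per longest suffix of the input that is a prefix of 'abbb' (lengths 0 through 4); only the length-4 class is accepting.
5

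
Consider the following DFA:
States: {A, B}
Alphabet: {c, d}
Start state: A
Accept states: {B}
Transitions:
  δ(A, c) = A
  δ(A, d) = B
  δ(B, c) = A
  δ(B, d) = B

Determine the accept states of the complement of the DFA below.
Complement accept states = All states \ Original accept states
= {A, B} \ {B}
{A}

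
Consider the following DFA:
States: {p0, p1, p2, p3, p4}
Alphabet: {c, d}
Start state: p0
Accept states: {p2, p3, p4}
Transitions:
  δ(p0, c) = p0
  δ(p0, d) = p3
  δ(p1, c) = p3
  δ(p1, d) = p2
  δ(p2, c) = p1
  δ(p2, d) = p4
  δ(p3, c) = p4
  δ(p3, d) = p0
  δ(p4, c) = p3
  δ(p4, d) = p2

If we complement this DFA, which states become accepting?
Complement accept states = All states \ Original accept states
= {p0, p1, p2, p3, p4} \ {p2, p3, p4}
{p0, p1}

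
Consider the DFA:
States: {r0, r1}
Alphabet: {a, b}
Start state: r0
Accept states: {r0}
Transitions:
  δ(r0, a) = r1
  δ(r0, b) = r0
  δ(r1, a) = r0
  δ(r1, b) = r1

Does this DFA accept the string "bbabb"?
Processing string "bbabb":
  r0 --b--> r0
  r0 --b--> r0
  r0 --a--> r1
  r1 --b--> r1
  r1 --b--> r1
Final state: r1
Accept states: {r0}
No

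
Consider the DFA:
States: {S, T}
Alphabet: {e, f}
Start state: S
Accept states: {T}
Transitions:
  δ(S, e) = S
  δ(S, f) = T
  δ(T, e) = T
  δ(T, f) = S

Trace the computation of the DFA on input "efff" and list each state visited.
read 'e': S → S
  read 'f': S → T
  read 'f': T → S
  read 'f': S → T
S -> S -> T -> S -> T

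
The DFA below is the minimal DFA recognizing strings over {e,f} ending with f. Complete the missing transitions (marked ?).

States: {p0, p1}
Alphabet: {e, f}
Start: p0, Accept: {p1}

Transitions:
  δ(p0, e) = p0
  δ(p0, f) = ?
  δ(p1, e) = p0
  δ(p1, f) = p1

From the language and accept set, identify what each state tracks — p0: last symbol not f; p1: last symbol is f.
Each missing δ(q, a) is the state matching the new tracked value after reading a.
δ(p0, f) = p1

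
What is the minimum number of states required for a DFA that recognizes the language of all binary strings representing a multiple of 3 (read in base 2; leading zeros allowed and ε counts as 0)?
By Myhill–Nerode, count the distinguishable equivalence classes: three classes — residue of the binary value mod 3.
3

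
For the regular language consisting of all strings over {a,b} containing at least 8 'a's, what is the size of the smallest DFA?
By Myhill–Nerode, count the distinguishable equivalence classes: 9 classes — having seen 0, 1, …, 7, or ≥8 copies of 'a'; any two classes i < j (j ≤ 8) are distinguished by the string a^(8−j), which takes class j to 8 copies (accepted) but leaves class i below 8 (rejected).
9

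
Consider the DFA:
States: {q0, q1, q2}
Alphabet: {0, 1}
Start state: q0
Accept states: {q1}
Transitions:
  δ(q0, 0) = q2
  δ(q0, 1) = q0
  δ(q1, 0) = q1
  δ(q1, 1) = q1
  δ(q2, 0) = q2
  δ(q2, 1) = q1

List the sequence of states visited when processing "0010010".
read '0': q0 → q2
  read '0': q2 → q2
  read '1': q2 → q1
  read '0': q1 → q1
  read '0': q1 → q1
  read '1': q1 → q1
  read '0': q1 → q1
q0 -> q2 -> q2 -> q1 -> q1 -> q1 -> q1 -> q1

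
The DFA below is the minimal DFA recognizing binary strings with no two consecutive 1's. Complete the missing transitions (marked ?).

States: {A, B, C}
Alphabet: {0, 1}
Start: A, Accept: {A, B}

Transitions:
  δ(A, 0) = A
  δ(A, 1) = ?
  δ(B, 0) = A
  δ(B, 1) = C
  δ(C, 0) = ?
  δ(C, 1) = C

From the language and accept set, identify what each state tracks — A: last symbol not 1 (ok); B: last symbol 1 (ok); C: saw 11 (dead).
Each missing δ(q, a) is the state matching the new tracked value after reading a.
δ(A, 1) = B; δ(C, 0) = C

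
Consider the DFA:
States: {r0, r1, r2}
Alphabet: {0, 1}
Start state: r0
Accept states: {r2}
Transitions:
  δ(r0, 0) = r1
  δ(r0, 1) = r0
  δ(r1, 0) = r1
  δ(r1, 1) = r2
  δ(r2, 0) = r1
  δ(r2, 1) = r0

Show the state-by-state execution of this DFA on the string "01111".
read '0': r0 → r1
  read '1': r1 → r2
  read '1': r2 → r0
  read '1': r0 → r0
  read '1': r0 → r0
r0 -> r1 -> r2 -> r0 -> r0 -> r0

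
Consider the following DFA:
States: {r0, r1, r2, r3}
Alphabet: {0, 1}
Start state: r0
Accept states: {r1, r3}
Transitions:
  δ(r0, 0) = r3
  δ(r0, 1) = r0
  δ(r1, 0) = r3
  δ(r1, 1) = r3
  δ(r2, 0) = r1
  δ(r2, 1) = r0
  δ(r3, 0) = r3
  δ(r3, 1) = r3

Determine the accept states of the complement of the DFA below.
Complement accept states = All states \ Original accept states
= {r0, r1, r2, r3} \ {r1, r3}
{r0, r2}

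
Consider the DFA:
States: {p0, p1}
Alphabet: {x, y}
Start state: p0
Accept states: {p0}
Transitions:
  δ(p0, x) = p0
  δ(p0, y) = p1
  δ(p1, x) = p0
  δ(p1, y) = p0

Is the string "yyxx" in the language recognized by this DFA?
Processing string "yyxx":
  p0 --y--> p1
  p1 --y--> p0
  p0 --x--> p0
  p0 --x--> p0
Final state: p0
Accept states: {p0}
Yes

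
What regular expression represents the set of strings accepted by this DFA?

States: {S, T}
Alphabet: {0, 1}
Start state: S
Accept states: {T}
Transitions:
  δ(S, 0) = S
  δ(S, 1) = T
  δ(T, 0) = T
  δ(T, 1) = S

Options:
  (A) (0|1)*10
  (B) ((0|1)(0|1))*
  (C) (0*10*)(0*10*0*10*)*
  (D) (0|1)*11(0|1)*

Check each option against the DFA on short strings; one disagreement eliminates an option:
  (A) (0|1)*10: on '1' the DFA goes S → T and accepts (T ∈ Accept), but the regex does not match it → eliminate
  (B) ((0|1)(0|1))*: on ε the DFA stays in S and rejects (S ∉ Accept), but the regex matches it → eliminate
  (C) (0*10*)(0*10*0*10*)*: agrees with the DFA on every string of length ≤ 6
  (D) (0|1)*11(0|1)*: on '1' the DFA goes S → T and accepts (T ∈ Accept), but the regex does not match it → eliminate
Only (C) is consistent with the DFA.
(C) (0*10*)(0*10*0*10*)*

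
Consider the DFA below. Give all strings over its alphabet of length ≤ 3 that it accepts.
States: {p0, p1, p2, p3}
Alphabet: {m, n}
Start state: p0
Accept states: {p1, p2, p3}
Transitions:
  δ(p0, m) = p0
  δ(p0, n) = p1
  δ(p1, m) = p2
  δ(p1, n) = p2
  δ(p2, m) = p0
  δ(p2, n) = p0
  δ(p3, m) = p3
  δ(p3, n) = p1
n, mn, nm, nn, mmn, mnm, mnn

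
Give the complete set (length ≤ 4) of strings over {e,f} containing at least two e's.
ee, eee, eef, efe, fee, eeee, eeef, eefe, eeff, efee, efef, effe, feee, feef, fefe, ffee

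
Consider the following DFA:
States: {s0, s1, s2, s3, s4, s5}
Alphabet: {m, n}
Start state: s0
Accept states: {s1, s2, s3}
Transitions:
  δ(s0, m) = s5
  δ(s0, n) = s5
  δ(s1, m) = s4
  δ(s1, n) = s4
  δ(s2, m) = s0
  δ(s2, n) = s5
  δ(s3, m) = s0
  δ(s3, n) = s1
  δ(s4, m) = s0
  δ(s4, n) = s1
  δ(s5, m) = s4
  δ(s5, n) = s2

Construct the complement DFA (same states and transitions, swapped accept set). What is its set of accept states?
Complement accept states = All states \ Original accept states
= {s0, s1, s2, s3, s4, s5} \ {s1, s2, s3}
{s0, s4, s5}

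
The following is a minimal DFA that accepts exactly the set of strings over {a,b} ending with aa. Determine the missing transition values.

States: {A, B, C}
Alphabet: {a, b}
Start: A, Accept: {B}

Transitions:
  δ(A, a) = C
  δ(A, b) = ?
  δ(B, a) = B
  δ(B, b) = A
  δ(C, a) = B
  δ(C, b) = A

From the language and accept set, identify what each state tracks — A: last symbol not a; B: two trailing a's; C: one trailing a.
Each missing δ(q, a) is the state matching the new tracked value after reading a.
δ(A, b) = A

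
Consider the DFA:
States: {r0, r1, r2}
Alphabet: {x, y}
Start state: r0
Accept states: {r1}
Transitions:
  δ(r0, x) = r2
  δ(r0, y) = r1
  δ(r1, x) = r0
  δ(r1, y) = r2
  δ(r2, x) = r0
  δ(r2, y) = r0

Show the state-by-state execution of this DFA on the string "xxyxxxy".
read 'x': r0 → r2
  read 'x': r2 → r0
  read 'y': r0 → r1
  read 'x': r1 → r0
  read 'x': r0 → r2
  read 'x': r2 → r0
  read 'y': r0 → r1
r0 -> r2 -> r0 -> r1 -> r0 -> r2 -> r0 -> r1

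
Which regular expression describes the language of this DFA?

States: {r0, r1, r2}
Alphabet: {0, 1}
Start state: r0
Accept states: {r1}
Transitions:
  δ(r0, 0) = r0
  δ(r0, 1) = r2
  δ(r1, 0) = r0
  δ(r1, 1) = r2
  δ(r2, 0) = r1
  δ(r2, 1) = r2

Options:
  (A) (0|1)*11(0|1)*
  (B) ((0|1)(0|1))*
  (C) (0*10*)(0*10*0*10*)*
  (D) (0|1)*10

Check each option against the DFA on short strings; one disagreement eliminates an option:
  (A) (0|1)*11(0|1)*: on '10' the DFA goes r0 → r2 → r1 and accepts (r1 ∈ Accept), but the regex does not match it → eliminate
  (B) ((0|1)(0|1))*: on ε the DFA stays in r0 and rejects (r0 ∉ Accept), but the regex matches it → eliminate
  (C) (0*10*)(0*10*0*10*)*: on '1' the DFA goes r0 → r2 and rejects (r2 ∉ Accept), but the regex matches it → eliminate
  (D) (0|1)*10: agrees with the DFA on every string of length ≤ 6
Only (D) is consistent with the DFA.
(D) (0|1)*10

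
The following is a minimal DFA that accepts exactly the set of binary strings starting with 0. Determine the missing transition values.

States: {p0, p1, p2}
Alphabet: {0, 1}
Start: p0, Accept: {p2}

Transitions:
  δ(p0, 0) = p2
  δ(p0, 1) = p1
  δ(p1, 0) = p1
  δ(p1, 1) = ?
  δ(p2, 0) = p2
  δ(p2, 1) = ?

From the language and accept set, identify what each state tracks — p0: no input read; p1: started with 1 (dead); p2: started with 0.
Each missing δ(q, a) is the state matching the new tracked value after reading a.
δ(p1, 1) = p1; δ(p2, 1) = p2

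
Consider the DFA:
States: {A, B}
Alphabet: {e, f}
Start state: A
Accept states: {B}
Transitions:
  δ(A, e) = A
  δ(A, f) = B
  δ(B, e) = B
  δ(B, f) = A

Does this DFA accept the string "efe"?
Processing string "efe":
  A --e--> A
  A --f--> B
  B --e--> B
Final state: B
Accept states: {B}
Yes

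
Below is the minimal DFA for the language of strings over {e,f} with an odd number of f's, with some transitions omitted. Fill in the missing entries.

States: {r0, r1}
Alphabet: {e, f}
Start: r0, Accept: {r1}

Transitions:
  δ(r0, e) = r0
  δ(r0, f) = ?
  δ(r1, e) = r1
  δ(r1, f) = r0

From the language and accept set, identify what each state tracks — r0: even number of f's so far; r1: odd number of f's so far.
Each missing δ(q, a) is the state matching the new tracked value after reading a.
δ(r0, f) = r1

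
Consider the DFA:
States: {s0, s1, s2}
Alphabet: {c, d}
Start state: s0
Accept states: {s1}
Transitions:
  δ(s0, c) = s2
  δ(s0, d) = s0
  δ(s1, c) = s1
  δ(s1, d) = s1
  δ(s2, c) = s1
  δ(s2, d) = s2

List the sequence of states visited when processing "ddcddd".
read 'd': s0 → s0
  read 'd': s0 → s0
  read 'c': s0 → s2
  read 'd': s2 → s2
  read 'd': s2 → s2
  read 'd': s2 → s2
s0 -> s0 -> s0 -> s2 -> s2 -> s2 -> s2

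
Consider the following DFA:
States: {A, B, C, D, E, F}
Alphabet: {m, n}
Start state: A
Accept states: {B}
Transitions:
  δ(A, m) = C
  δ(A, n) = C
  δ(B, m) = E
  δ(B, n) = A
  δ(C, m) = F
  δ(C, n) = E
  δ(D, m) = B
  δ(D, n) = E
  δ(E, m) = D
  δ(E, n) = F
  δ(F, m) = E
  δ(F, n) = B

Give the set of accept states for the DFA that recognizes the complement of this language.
Complement accept states = All states \ Original accept states
= {A, B, C, D, E, F} \ {B}
{A, C, D, E, F}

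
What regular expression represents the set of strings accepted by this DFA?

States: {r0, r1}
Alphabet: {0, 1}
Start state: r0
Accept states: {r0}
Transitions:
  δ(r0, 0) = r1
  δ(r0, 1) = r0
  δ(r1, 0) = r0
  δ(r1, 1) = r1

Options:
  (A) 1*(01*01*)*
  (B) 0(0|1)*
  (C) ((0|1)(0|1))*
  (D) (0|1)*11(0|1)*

Check each option against the DFA on short strings; one disagreement eliminates an option:
  (A) 1*(01*01*)*: agrees with the DFA on every string of length ≤ 6
  (B) 0(0|1)*: on ε the DFA stays in r0 and accepts (r0 ∈ Accept), but the regex does not match it → eliminate
  (C) ((0|1)(0|1))*: on '1' the DFA goes r0 → r0 and accepts (r0 ∈ Accept), but the regex does not match it → eliminate
  (D) (0|1)*11(0|1)*: on ε the DFA stays in r0 and accepts (r0 ∈ Accept), but the regex does not match it → eliminate
Only (A) is consistent with the DFA.
(A) 1*(01*01*)*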